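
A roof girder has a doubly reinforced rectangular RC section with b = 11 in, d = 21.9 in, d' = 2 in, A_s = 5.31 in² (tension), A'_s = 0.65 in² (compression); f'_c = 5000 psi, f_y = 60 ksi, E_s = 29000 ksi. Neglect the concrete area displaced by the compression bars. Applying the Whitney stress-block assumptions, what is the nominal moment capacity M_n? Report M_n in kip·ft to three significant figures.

M_n ≈ 505 kip·ft

Assume both steels yield.
a = (A_s − A'_s) f_y/(0.85 f'_c b) = (5.31 − 0.65) × 60/(0.85 × 5 × 11) = 5.981 in.
c = a/β₁ = 5.981/0.8 = 7.476 in; ε'_s = 0.003(c − d')/c = 0.0022 ≥ ε_y = 0.0021, so the compression steel yields.
M_n = (A_s − A'_s) f_y (d − a/2) + A'_s f_y (d − d') = 279.6 × (21.9 − 2.9905) + 39 × (21.9 − 2) = 5287.1 + 776.1 = 6063.2 kip·in = 6063.2/12 = 505.27 kip·ft.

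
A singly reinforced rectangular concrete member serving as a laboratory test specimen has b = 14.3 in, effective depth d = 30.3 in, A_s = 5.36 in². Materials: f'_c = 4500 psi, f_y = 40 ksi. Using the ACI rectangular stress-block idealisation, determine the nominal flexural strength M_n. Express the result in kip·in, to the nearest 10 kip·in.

M_n ≈ 6080 kip·in

T = A_s f_y = 5.36 × 40 = 214.4 kips.
a = T/(0.85 f'_c b) = 214.4/(0.85 × 4.5 × 14.3) = 3.920 in.
M_n = T(d − a/2) = 214.4 × (30.3 − 1.96) = 6076.1 kip·in.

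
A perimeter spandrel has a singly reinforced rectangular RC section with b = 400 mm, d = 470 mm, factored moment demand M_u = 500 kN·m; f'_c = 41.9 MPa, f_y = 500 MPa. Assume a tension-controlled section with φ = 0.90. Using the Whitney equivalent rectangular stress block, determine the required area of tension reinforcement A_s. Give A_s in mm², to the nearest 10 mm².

M_n = M_u/φ = 500/0.90 = 555.556 kN·m.
With M_n = 0.85 f'_c a b (d − a/2), solve the quadratic for a:
a = d − √(d² − 2M_n/(0.85 f'_c b)) = 470 − √(470² − 2 × 555.556×10⁶/(0.85 × 41.9 × 400)) = 91.97 mm.
A_s = 0.85 f'_c a b / f_y = 0.85 × 41.9 × 91.97 × 400 / 500 = 2620.4 mm².

A_s ≈ 2620 mm²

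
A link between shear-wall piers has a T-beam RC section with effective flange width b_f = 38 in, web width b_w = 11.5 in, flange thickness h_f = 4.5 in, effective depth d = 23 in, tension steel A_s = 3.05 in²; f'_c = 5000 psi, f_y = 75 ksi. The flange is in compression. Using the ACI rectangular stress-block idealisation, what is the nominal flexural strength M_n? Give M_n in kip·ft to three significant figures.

Tension: T = A_s f_y = 3.05 × 75 = 228.75 kips.
Try a within the flange: a = T/(0.85 f'_c b_f) = 228.75/(0.85 × 5 × 38) = 1.416 in.
Since a = 1.416 ≤ h_f = 4.5 in, the stress block lies entirely in the flange; analyse as a rectangular beam of width b_f.
M_n = T(d − a/2) = 228.75 × (23 − 0.708) = 5099.3 kip·in.
M_n = 5099.3/12 = 424.94 kip·ft.

M_n ≈ 425 kip·ft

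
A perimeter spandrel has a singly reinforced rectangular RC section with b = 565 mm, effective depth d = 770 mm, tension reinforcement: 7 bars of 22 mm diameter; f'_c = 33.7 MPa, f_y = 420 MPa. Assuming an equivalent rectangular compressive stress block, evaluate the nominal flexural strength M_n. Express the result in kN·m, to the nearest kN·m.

A_s = 7 × 380 = 2660 mm².
T = A_s f_y = 2660 × 420 = 1117200 N = 1117.2 kN.
From C = T: a = T/(0.85 f'_c b) = 1117200/(0.85 × 33.7 × 565) = 69.03 mm.
M_n = T(d − a/2) = 1117.2 kN × (770 − 34.515) mm = 821.68 kN·m.

M_n ≈ 822 kN·m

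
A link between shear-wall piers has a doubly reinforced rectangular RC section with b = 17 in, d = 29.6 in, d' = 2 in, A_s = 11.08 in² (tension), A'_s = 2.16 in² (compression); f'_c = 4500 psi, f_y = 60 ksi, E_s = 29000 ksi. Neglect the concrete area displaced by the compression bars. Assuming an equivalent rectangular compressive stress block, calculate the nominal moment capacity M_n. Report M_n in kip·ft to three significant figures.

Assume both steels yield.
a = (A_s − A'_s) f_y/(0.85 f'_c b) = (11.08 − 2.16) × 60/(0.85 × 4.5 × 17) = 8.231 in.
c = a/β₁ = 8.231/0.825 = 9.977 in; ε'_s = 0.003(c − d')/c = 0.0024 ≥ ε_y = 0.0021, so the compression steel yields.
M_n = (A_s − A'_s) f_y (d − a/2) + A'_s f_y (d − d') = 535.2 × (29.6 − 4.1155) + 129.6 × (29.6 − 2) = 13639.3 + 3577.0 = 17216.3 kip·in = 17216.3/12 = 1434.69 kip·ft.

M_n ≈ 1430 kip·ft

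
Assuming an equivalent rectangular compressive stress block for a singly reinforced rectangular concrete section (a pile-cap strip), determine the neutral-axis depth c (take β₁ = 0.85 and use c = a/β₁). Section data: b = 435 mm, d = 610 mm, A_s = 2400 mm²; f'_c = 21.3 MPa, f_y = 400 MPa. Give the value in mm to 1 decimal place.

T = A_s f_y = 2400 × 400 = 960000 N = 960 kN.
Setting C = 0.85 f'_c a b equal to T: a = 960000/(0.85 × 21.3 × 435) = 121.894 mm.
With β₁ = 0.85, c = a/β₁ = 121.894/0.85 = 143.4 mm.

c ≈ 143.4 mm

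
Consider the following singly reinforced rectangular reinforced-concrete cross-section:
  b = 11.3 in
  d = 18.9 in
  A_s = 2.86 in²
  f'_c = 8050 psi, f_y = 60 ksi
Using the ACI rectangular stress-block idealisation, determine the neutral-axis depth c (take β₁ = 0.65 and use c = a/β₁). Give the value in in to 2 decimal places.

c ≈ 3.41 in

T = A_s f_y = 2.86 × 60 = 171.6 kips.
a = T/(0.85 f'_c b) = 171.6/(0.85 × 8.05 × 11.3) = 2.2193 in.
With β₁ = 0.65, c = a/β₁ = 2.2193/0.65 = 3.41 in.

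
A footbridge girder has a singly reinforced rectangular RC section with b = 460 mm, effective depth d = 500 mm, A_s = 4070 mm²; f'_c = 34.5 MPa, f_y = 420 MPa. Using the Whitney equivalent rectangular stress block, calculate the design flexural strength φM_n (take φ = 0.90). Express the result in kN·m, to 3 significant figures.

φM_n ≈ 672 kN·m

T = A_s f_y = 4070 × 420 = 1709400 N = 1709.4 kN.
From C = T: a = T/(0.85 f'_c b) = 1709400/(0.85 × 34.5 × 460) = 126.72 mm.
M_n = T(d − a/2) = 1709.4 kN × (500 − 63.36) mm = 746.39 kN·m.
φM_n = 0.90 × 746.39 = 671.75 kN·m.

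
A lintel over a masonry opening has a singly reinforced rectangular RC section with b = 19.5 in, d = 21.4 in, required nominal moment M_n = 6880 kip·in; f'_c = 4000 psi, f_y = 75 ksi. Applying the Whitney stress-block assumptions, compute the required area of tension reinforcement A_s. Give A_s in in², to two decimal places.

A_s ≈ 4.93 in²

From M_n = 0.85 f'_c a b (d − a/2):
a = d − √(d² − 2M_n/(0.85 f'_c b)) = 21.4 − √(21.4² − 2 × 6880/(0.85 × 4 × 19.5)) = 5.575 in.
A_s = 0.85 f'_c a b / f_y = 0.85 × 4 × 5.575 × 19.5 / 75 = 4.928 in².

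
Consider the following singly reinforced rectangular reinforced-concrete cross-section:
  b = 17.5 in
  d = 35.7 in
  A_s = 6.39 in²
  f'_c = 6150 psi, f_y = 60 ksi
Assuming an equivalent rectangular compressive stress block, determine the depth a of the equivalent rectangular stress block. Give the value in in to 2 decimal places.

T = A_s f_y = 6.39 × 60 = 383.4 kips.
a = T/(0.85 f'_c b) = 383.4/(0.85 × 6.15 × 17.5) = 4.19 in.

a ≈ 4.19 in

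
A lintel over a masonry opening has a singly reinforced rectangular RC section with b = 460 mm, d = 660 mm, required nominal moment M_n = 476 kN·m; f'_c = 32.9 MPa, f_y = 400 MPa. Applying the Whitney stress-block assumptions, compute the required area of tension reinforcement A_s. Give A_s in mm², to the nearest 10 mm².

A_s ≈ 1890 mm²

With M_n = 0.85 f'_c a b (d − a/2), solve the quadratic for a:
a = d − √(d² − 2M_n/(0.85 f'_c b)) = 660 − √(660² − 2 × 476×10⁶/(0.85 × 32.9 × 460)) = 58.67 mm.
A_s = 0.85 f'_c a b / f_y = 0.85 × 32.9 × 58.67 × 460 / 400 = 1886.8 mm².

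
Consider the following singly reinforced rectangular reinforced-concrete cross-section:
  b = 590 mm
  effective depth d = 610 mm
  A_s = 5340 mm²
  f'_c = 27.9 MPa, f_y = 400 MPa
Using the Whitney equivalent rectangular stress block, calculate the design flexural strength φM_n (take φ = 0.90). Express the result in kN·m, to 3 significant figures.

T = A_s f_y = 5340 × 400 = 2136000 N = 2136 kN.
From C = T: a = T/(0.85 f'_c b) = 2136000/(0.85 × 27.9 × 590) = 152.66 mm.
M_n = T(d − a/2) = 2136 kN × (610 − 76.33) mm = 1139.92 kN·m.
φM_n = 0.90 × 1139.92 = 1025.93 kN·m.

φM_n ≈ 1030 kN·m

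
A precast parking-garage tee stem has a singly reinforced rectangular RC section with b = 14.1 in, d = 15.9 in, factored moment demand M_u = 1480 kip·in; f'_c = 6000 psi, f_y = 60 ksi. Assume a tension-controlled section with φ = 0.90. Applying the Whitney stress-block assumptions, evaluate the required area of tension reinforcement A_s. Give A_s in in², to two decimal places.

A_s ≈ 1.81 in²

M_n = M_u/φ = 1480/0.90 = 1644.44 kip·in.
From M_n = 0.85 f'_c a b (d − a/2):
a = d − √(d² − 2M_n/(0.85 f'_c b)) = 15.9 − √(15.9² − 2 × 1644.44/(0.85 × 6 × 14.1)) = 1.510 in.
A_s = 0.85 f'_c a b / f_y = 0.85 × 6 × 1.510 × 14.1 / 60 = 1.810 in².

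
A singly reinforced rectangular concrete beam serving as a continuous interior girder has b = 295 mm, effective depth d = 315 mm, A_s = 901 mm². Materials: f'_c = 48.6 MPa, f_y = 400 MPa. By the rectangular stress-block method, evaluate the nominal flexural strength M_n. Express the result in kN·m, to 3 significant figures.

M_n ≈ 108 kN·m

T = A_s f_y = 901 × 400 = 360400 N = 360.4 kN.
From C = T: a = T/(0.85 f'_c b) = 360400/(0.85 × 48.6 × 295) = 29.57 mm.
M_n = T(d − a/2) = 360.4 kN × (315 − 14.785) mm = 108.20 kN·m.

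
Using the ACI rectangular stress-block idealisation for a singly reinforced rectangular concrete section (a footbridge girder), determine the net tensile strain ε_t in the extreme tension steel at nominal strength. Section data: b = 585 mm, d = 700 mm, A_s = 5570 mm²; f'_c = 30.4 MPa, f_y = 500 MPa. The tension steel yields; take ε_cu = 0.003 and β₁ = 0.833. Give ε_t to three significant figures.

a = A_s f_y/(0.85 f'_c b) = 184.24 mm.
β₁ = 0.833, so c = a/β₁ = 184.24/0.833 = 221.18 mm.
From the linear strain diagram with ε_cu = 0.003: ε_t = 0.003 (d − c)/c = 0.003 × (700 − 221.18)/221.18 = 0.00649.
Since ε_t ≥ 0.005, the section is tension-controlled.

ε_t ≈ 0.00649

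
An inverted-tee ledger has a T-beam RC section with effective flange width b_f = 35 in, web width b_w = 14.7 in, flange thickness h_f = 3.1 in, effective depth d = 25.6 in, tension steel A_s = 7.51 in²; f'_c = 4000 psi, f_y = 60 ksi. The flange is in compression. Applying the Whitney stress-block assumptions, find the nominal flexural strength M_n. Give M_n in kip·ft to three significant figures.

Tension: T = A_s f_y = 7.51 × 60 = 450.6 kips.
Try a within the flange: a = T/(0.85 f'_c b_f) = 450.6/(0.85 × 4 × 35) = 3.787 in.
a = 3.787 > h_f = 3.1 in: the block extends into the web. Split into flange-overhang and web parts.
C_f = 0.85 f'_c (b_f − b_w) h_f = 0.85 × 4 × (35 − 14.7) × 3.1 = 214.0 kips.
Remaining web compression depth: a_w = (T − C_f)/(0.85 f'_c b_w) = (450.6 − 214.0)/(0.85 × 4 × 14.7) = 4.734 in.
M_n = C_f(d − h_f/2) + (T − C_f)(d − a_w/2) = 214.0 × (25.6 − 1.55) + 236.6 × (25.6 − 2.367) = 5146.7 + 5496.9 = 10643.6 kip·in.
M_n = 10643.6/12 = 886.97 kip·ft.

M_n ≈ 887 kip·ft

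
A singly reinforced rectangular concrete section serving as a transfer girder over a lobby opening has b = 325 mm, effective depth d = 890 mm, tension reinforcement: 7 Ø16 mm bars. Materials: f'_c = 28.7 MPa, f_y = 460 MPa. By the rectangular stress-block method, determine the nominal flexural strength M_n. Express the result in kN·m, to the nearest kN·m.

A_s = 7 × 201 = 1407 mm².
T = A_s f_y = 1407 × 460 = 647220 N = 647.22 kN.
From C = T: a = T/(0.85 f'_c b) = 647220/(0.85 × 28.7 × 325) = 81.63 mm.
M_n = T(d − a/2) = 647.22 kN × (890 − 40.815) mm = 549.61 kN·m.

M_n ≈ 550 kN·m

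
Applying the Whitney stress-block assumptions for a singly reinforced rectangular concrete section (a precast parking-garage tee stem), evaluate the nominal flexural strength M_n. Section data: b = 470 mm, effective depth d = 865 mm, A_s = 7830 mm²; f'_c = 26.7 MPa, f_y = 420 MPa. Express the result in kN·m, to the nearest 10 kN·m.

M_n ≈ 2340 kN·m

T = A_s f_y = 7830 × 420 = 3288600 N = 3288.6 kN.
From C = T: a = T/(0.85 f'_c b) = 3288600/(0.85 × 26.7 × 470) = 308.31 mm.
M_n = T(d − a/2) = 3288.6 kN × (865 − 154.155) mm = 2337.68 kN·m.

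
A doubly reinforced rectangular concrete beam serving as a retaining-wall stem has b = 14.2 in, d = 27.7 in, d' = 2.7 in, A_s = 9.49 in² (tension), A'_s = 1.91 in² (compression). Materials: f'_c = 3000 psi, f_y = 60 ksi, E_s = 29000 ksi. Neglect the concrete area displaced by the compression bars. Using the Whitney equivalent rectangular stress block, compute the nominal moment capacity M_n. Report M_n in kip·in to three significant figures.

Assume both steels yield.
a = (A_s − A'_s) f_y/(0.85 f'_c b) = (9.49 − 1.91) × 60/(0.85 × 3 × 14.2) = 12.560 in.
c = a/β₁ = 12.560/0.85 = 14.776 in; ε'_s = 0.003(c − d')/c = 0.0025 ≥ ε_y = 0.0021, so the compression steel yields.
M_n = (A_s − A'_s) f_y (d − a/2) + A'_s f_y (d − d') = 454.8 × (27.7 − 6.28) + 114.6 × (27.7 − 2.7) = 9741.8 + 2865.0 = 12606.8 kip·in.

M_n ≈ 12600 kip·in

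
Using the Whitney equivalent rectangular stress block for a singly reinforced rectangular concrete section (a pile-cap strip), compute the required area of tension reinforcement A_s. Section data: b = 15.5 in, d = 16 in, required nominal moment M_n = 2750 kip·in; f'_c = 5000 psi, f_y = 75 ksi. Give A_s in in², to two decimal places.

From M_n = 0.85 f'_c a b (d − a/2):
a = d − √(d² − 2M_n/(0.85 f'_c b)) = 16 − √(16² − 2 × 2750/(0.85 × 5 × 15.5)) = 2.866 in.
A_s = 0.85 f'_c a b / f_y = 0.85 × 5 × 2.866 × 15.5 / 75 = 2.517 in².

A_s ≈ 2.52 in²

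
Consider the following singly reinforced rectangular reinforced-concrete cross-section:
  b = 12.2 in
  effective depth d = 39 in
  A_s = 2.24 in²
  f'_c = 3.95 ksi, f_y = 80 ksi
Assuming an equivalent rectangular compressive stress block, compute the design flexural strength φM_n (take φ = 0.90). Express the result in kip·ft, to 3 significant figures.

φM_n ≈ 495 kip·ft

T = A_s f_y = 2.24 × 80 = 179.2 kips.
a = T/(0.85 f'_c b) = 179.2/(0.85 × 3.95 × 12.2) = 4.375 in.
M_n = T(d − a/2) = 179.2 × (39 − 2.1875) = 6596.8 kip·in = 6596.8/12 = 549.73 kip·ft.
φM_n = 0.90 × 549.73 = 494.76 kip·ft.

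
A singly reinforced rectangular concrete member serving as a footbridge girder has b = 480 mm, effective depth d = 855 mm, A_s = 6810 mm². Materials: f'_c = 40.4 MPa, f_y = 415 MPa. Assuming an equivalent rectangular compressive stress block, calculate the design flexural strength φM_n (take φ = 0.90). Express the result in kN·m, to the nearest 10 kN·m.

φM_n ≈ 1960 kN·m

T = A_s f_y = 6810 × 415 = 2826150 N = 2826.15 kN.
From C = T: a = T/(0.85 f'_c b) = 2826150/(0.85 × 40.4 × 480) = 171.46 mm.
M_n = T(d − a/2) = 2826.15 kN × (855 − 85.73) mm = 2174.07 kN·m.
φM_n = 0.90 × 2174.07 = 1956.66 kN·m.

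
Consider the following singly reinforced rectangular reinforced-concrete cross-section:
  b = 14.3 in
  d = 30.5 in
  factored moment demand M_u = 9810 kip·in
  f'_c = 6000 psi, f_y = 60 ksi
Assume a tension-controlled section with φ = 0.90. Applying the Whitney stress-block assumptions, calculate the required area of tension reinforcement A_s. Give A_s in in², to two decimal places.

A_s ≈ 6.53 in²

M_n = M_u/φ = 9810/0.90 = 10900 kip·in.
From M_n = 0.85 f'_c a b (d − a/2):
a = d − √(d² − 2M_n/(0.85 f'_c b)) = 30.5 − √(30.5² − 2 × 10900/(0.85 × 6 × 14.3)) = 5.374 in.
A_s = 0.85 f'_c a b / f_y = 0.85 × 6 × 5.374 × 14.3 / 60 = 6.532 in².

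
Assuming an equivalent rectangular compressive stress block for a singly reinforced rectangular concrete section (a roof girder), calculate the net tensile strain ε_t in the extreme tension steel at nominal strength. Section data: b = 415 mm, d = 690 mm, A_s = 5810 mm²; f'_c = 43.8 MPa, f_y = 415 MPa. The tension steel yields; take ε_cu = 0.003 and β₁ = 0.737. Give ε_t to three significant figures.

a = A_s f_y/(0.85 f'_c b) = 156.06 mm.
β₁ = 0.737, so c = a/β₁ = 156.06/0.737 = 211.75 mm.
From the linear strain diagram with ε_cu = 0.003: ε_t = 0.003 (d − c)/c = 0.003 × (690 − 211.75)/211.75 = 0.00678.
Since ε_t ≥ 0.005, the section is tension-controlled.

ε_t ≈ 0.00678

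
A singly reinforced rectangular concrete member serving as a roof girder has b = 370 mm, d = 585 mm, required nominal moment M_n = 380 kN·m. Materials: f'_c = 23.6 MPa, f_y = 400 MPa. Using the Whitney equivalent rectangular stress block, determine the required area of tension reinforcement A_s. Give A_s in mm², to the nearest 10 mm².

With M_n = 0.85 f'_c a b (d − a/2), solve the quadratic for a:
a = d − √(d² − 2M_n/(0.85 f'_c b)) = 585 − √(585² − 2 × 380×10⁶/(0.85 × 23.6 × 370)) = 95.28 mm.
A_s = 0.85 f'_c a b / f_y = 0.85 × 23.6 × 95.28 × 370 / 400 = 1768.0 mm².

A_s ≈ 1770 mm²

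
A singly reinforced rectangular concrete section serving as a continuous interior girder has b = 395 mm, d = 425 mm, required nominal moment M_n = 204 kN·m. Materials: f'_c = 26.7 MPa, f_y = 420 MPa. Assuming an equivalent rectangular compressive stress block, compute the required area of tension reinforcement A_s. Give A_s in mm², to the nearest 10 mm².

A_s ≈ 1230 mm²

With M_n = 0.85 f'_c a b (d − a/2), solve the quadratic for a:
a = d − √(d² − 2M_n/(0.85 f'_c b)) = 425 − √(425² − 2 × 204×10⁶/(0.85 × 26.7 × 395)) = 57.42 mm.
A_s = 0.85 f'_c a b / f_y = 0.85 × 26.7 × 57.42 × 395 / 420 = 1225.6 mm².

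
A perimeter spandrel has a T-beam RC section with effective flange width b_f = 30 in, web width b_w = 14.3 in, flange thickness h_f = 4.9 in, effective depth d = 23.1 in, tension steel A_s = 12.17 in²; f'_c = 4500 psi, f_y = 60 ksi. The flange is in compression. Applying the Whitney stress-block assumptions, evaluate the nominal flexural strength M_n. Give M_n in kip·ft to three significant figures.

Tension: T = A_s f_y = 12.17 × 60 = 730.2 kips.
Try a within the flange: a = T/(0.85 f'_c b_f) = 730.2/(0.85 × 4.5 × 30) = 6.363 in.
a = 6.363 > h_f = 4.9 in: the block extends into the web. Split into flange-overhang and web parts.
C_f = 0.85 f'_c (b_f − b_w) h_f = 0.85 × 4.5 × (30 − 14.3) × 4.9 = 294.3 kips.
Remaining web compression depth: a_w = (T − C_f)/(0.85 f'_c b_w) = (730.2 − 294.3)/(0.85 × 4.5 × 14.3) = 7.969 in.
M_n = C_f(d − h_f/2) + (T − C_f)(d − a_w/2) = 294.3 × (23.1 − 2.45) + 435.9 × (23.1 − 3.9845) = 6077.3 + 8332.4 = 14409.7 kip·in.
M_n = 14409.7/12 = 1200.81 kip·ft.

M_n ≈ 1200 kip·ft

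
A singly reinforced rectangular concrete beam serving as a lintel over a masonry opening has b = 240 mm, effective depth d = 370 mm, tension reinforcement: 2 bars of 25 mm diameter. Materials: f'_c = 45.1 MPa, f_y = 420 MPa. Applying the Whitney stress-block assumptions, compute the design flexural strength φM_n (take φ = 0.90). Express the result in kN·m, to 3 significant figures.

A_s = 2 × 491 = 982 mm².
T = A_s f_y = 982 × 420 = 412440 N = 412.44 kN.
From C = T: a = T/(0.85 f'_c b) = 412440/(0.85 × 45.1 × 240) = 44.83 mm.
M_n = T(d − a/2) = 412.44 kN × (370 − 22.415) mm = 143.36 kN·m.
φM_n = 0.90 × 143.36 = 129.02 kN·m.

φM_n ≈ 129 kN·m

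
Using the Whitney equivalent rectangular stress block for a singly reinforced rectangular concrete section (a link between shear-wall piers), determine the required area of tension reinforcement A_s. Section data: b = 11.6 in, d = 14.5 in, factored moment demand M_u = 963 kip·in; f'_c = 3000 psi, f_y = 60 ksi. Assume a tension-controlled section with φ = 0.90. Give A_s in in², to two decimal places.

M_n = M_u/φ = 963/0.90 = 1070 kip·in.
From M_n = 0.85 f'_c a b (d − a/2):
a = d − √(d² − 2M_n/(0.85 f'_c b)) = 14.5 − √(14.5² − 2 × 1070/(0.85 × 3 × 11.6)) = 2.757 in.
A_s = 0.85 f'_c a b / f_y = 0.85 × 3 × 2.757 × 11.6 / 60 = 1.359 in².

A_s ≈ 1.36 in²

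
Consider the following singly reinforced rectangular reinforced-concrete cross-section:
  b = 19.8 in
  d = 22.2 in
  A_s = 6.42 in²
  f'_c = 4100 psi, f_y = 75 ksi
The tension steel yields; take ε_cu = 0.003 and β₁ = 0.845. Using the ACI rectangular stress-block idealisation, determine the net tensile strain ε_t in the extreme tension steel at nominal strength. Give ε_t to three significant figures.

ε_t ≈ 0.00506

a = A_s f_y/(0.85 f'_c b) = 6.978 in.
β₁ = 0.845, so c = a/β₁ = 6.978/0.845 = 8.258 in.
From the linear strain diagram with ε_cu = 0.003: ε_t = 0.003 (d − c)/c = 0.003 × (22.2 − 8.258)/8.258 = 0.00506.
Since ε_t ≥ 0.005, the section is tension-controlled.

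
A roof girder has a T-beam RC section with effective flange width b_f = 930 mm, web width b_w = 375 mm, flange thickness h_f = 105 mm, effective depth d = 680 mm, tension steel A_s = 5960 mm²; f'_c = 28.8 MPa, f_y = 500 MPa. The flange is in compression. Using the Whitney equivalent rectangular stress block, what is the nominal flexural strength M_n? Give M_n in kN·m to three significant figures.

Tension: T = A_s f_y = 5960 × 500 = 2980000 N.
Try a within the flange: a = T/(0.85 f'_c b_f) = 2980000/(0.85 × 28.8 × 930) = 130.89 mm.
a = 130.89 > h_f = 105 mm: the block extends into the web. Split into flange-overhang and web parts.
C_f = 0.85 f'_c (b_f − b_w) h_f = 0.85 × 28.8 × (930 − 375) × 105 = 1426572 N.
Remaining web compression depth: a_w = (T − C_f)/(0.85 f'_c b_w) = (2980000 − 1426572)/(0.85 × 28.8 × 375) = 169.22 mm.
M_n = C_f(d − h_f/2) + (T − C_f)(d − a_w/2) = 1426572 × (680 − 52.5) + 1553428 × (680 − 84.61) = 895.17 + 924.90 = 1820.07 × 10⁶ N·mm.
M_n = 1820.07 kN·m.

M_n ≈ 1820 kN·m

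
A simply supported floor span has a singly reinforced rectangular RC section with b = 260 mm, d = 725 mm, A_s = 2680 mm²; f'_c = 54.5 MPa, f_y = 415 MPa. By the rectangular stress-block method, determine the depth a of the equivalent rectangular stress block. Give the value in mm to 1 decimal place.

a ≈ 92.3 mm

T = A_s f_y = 2680 × 415 = 1112200 N = 1112.2 kN.
Setting C = 0.85 f'_c a b equal to T: a = 1112200/(0.85 × 54.5 × 260) = 92.3 mm.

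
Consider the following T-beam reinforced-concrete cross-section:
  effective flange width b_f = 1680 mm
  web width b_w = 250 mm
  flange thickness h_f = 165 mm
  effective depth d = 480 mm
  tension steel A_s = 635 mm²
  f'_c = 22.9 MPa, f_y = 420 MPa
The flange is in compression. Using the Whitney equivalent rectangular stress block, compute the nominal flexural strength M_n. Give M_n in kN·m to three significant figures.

Tension: T = A_s f_y = 635 × 420 = 266700 N.
Try a within the flange: a = T/(0.85 f'_c b_f) = 266700/(0.85 × 22.9 × 1680) = 8.16 mm.
Since a = 8.16 ≤ h_f = 165 mm, the stress block lies entirely in the flange; analyse as a rectangular beam of width b_f.
M_n = T(d − a/2) = 266700 × (480 − 4.08) = 126.93 × 10⁶ N·mm.
M_n = 126.93 kN·m.

M_n ≈ 127 kN·m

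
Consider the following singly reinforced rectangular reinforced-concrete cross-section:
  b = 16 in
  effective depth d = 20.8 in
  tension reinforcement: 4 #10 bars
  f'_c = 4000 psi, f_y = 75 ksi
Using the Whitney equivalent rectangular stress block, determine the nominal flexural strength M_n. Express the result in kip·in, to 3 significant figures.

M_n ≈ 6590 kip·in

A_s = 4 × 1.27 = 5.08 in².
T = A_s f_y = 5.08 × 75 = 381 kips.
a = T/(0.85 f'_c b) = 381/(0.85 × 4 × 16) = 7.004 in.
M_n = T(d − a/2) = 381 × (20.8 − 3.502) = 6590.5 kip·in.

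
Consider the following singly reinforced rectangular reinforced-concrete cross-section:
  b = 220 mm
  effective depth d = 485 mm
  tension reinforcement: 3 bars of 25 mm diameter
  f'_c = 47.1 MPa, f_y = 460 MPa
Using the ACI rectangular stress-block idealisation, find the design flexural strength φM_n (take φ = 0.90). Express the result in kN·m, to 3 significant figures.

φM_n ≈ 272 kN·m

A_s = 3 × 491 = 1473 mm².
T = A_s f_y = 1473 × 460 = 677580 N = 677.58 kN.
From C = T: a = T/(0.85 f'_c b) = 677580/(0.85 × 47.1 × 220) = 76.93 mm.
M_n = T(d − a/2) = 677.58 kN × (485 − 38.465) mm = 302.56 kN·m.
φM_n = 0.90 × 302.56 = 272.30 kN·m.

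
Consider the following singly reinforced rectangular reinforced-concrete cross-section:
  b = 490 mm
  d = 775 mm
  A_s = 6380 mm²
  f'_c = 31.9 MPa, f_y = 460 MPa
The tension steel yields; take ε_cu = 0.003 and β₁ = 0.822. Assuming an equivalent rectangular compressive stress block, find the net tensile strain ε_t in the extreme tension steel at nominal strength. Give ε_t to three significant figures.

a = A_s f_y/(0.85 f'_c b) = 220.89 mm.
β₁ = 0.822, so c = a/β₁ = 220.89/0.822 = 268.72 mm.
From the linear strain diagram with ε_cu = 0.003: ε_t = 0.003 (d − c)/c = 0.003 × (775 − 268.72)/268.72 = 0.00565.
Since ε_t ≥ 0.005, the section is tension-controlled.

ε_t ≈ 0.00565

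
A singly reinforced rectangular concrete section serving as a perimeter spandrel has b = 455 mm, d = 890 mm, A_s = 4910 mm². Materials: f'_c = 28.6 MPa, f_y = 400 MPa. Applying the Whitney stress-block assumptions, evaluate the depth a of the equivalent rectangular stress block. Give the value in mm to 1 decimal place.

T = A_s f_y = 4910 × 400 = 1964000 N = 1964 kN.
Setting C = 0.85 f'_c a b equal to T: a = 1964000/(0.85 × 28.6 × 455) = 177.6 mm.

a ≈ 177.6 mm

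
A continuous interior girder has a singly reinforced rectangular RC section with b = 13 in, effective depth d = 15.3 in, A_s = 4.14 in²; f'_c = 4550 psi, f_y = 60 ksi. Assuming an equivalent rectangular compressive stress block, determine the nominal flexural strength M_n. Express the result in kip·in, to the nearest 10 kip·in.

M_n ≈ 3190 kip·in

T = A_s f_y = 4.14 × 60 = 248.4 kips.
a = T/(0.85 f'_c b) = 248.4/(0.85 × 4.55 × 13) = 4.941 in.
M_n = T(d − a/2) = 248.4 × (15.3 − 2.4705) = 3186.8 kip·in.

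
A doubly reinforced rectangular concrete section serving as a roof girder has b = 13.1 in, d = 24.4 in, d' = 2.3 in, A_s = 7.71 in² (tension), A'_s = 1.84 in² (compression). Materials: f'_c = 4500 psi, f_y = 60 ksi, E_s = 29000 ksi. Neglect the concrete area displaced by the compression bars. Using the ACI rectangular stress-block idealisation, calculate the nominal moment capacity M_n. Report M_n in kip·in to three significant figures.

Assume both steels yield.
a = (A_s − A'_s) f_y/(0.85 f'_c b) = (7.71 − 1.84) × 60/(0.85 × 4.5 × 13.1) = 7.029 in.
c = a/β₁ = 7.029/0.825 = 8.520 in; ε'_s = 0.003(c − d')/c = 0.0022 ≥ ε_y = 0.0021, so the compression steel yields.
M_n = (A_s − A'_s) f_y (d − a/2) + A'_s f_y (d − d') = 352.2 × (24.4 − 3.5145) + 110.4 × (24.4 − 2.3) = 7355.9 + 2439.8 = 9795.7 kip·in.

M_n ≈ 9800 kip·in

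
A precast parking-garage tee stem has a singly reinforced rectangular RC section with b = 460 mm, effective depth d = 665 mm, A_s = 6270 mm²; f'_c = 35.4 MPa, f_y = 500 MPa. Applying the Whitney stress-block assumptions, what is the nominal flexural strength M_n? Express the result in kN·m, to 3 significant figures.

M_n ≈ 1730 kN·m

T = A_s f_y = 6270 × 500 = 3135000 N = 3135 kN.
From C = T: a = T/(0.85 f'_c b) = 3135000/(0.85 × 35.4 × 460) = 226.49 mm.
M_n = T(d − a/2) = 3135 kN × (665 − 113.245) mm = 1729.75 kN·m.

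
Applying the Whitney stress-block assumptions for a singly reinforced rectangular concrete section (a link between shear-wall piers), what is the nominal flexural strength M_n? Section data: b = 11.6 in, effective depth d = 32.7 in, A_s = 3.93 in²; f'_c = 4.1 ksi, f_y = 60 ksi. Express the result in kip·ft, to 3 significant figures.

M_n ≈ 585 kip·ft

T = A_s f_y = 3.93 × 60 = 235.8 kips.
a = T/(0.85 f'_c b) = 235.8/(0.85 × 4.1 × 11.6) = 5.833 in.
M_n = T(d − a/2) = 235.8 × (32.7 − 2.9165) = 7022.9 kip·in = 7022.9/12 = 585.24 kip·ft.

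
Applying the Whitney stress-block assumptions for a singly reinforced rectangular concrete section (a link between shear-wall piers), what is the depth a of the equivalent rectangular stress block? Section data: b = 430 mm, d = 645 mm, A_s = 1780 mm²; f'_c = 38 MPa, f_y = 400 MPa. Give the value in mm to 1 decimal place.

a ≈ 51.3 mm

T = A_s f_y = 1780 × 400 = 712000 N = 712 kN.
Setting C = 0.85 f'_c a b equal to T: a = 712000/(0.85 × 38 × 430) = 51.3 mm.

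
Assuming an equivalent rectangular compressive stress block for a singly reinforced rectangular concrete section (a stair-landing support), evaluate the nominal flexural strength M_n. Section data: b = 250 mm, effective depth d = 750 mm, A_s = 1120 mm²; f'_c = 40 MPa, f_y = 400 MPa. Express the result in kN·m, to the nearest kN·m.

T = A_s f_y = 1120 × 400 = 448000 N = 448 kN.
From C = T: a = T/(0.85 f'_c b) = 448000/(0.85 × 40 × 250) = 52.71 mm.
M_n = T(d − a/2) = 448 kN × (750 − 26.355) mm = 324.19 kN·m.

M_n ≈ 324 kN·m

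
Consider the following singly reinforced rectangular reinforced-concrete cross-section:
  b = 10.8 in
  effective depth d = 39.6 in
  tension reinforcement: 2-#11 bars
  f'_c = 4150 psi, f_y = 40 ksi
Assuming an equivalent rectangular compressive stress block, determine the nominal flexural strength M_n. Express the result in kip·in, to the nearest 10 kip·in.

M_n ≈ 4740 kip·in

A_s = 2 × 1.56 = 3.12 in².
T = A_s f_y = 3.12 × 40 = 124.8 kips.
a = T/(0.85 f'_c b) = 124.8/(0.85 × 4.15 × 10.8) = 3.276 in.
M_n = T(d − a/2) = 124.8 × (39.6 − 1.638) = 4737.7 kip·in.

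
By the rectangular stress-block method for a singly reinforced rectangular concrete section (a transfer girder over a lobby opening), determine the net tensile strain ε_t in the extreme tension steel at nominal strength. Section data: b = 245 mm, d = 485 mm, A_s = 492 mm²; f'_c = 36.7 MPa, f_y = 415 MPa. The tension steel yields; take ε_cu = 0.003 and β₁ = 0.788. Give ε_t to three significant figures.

a = A_s f_y/(0.85 f'_c b) = 26.72 mm.
β₁ = 0.788, so c = a/β₁ = 26.72/0.788 = 33.91 mm.
From the linear strain diagram with ε_cu = 0.003: ε_t = 0.003 (d − c)/c = 0.003 × (485 − 33.91)/33.91 = 0.0399.
Since ε_t ≥ 0.005, the section is tension-controlled.

ε_t ≈ 0.0399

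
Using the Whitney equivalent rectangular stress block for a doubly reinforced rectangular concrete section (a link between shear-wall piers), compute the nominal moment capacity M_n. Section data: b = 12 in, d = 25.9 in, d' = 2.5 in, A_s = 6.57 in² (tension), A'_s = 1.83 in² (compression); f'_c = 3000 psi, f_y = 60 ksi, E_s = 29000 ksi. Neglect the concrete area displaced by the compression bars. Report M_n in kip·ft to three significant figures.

M_n ≈ 718 kip·ft

Assume both steels yield.
a = (A_s − A'_s) f_y/(0.85 f'_c b) = (6.57 − 1.83) × 60/(0.85 × 3 × 12) = 9.294 in.
c = a/β₁ = 9.294/0.85 = 10.934 in; ε'_s = 0.003(c − d')/c = 0.0023 ≥ ε_y = 0.0021, so the compression steel yields.
M_n = (A_s − A'_s) f_y (d − a/2) + A'_s f_y (d − d') = 284.4 × (25.9 − 4.647) + 109.8 × (25.9 − 2.5) = 6044.4 + 2569.3 = 8613.7 kip·in = 8613.7/12 = 717.81 kip·ft.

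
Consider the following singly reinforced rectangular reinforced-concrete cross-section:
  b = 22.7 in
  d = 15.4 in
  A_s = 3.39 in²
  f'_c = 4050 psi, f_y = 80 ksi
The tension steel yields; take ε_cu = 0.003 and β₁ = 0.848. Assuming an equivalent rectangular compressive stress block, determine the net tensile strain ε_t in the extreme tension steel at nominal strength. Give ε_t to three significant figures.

ε_t ≈ 0.00829

a = A_s f_y/(0.85 f'_c b) = 3.470 in.
β₁ = 0.848, so c = a/β₁ = 3.470/0.848 = 4.092 in.
From the linear strain diagram with ε_cu = 0.003: ε_t = 0.003 (d − c)/c = 0.003 × (15.4 − 4.092)/4.092 = 0.00829.
Since ε_t ≥ 0.005, the section is tension-controlled.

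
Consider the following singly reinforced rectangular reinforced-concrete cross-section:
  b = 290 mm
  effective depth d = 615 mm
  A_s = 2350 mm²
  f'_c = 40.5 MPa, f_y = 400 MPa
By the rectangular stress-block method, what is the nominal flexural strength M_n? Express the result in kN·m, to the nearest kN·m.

T = A_s f_y = 2350 × 400 = 940000 N = 940 kN.
From C = T: a = T/(0.85 f'_c b) = 940000/(0.85 × 40.5 × 290) = 94.16 mm.
M_n = T(d − a/2) = 940 kN × (615 − 47.08) mm = 533.84 kN·m.

M_n ≈ 534 kN·m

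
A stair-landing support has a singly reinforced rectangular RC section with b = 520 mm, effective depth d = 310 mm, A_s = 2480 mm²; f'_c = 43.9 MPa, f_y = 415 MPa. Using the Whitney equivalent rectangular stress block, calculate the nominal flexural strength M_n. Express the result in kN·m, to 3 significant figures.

M_n ≈ 292 kN·m

T = A_s f_y = 2480 × 415 = 1029200 N = 1029.2 kN.
From C = T: a = T/(0.85 f'_c b) = 1029200/(0.85 × 43.9 × 520) = 53.04 mm.
M_n = T(d − a/2) = 1029.2 kN × (310 − 26.52) mm = 291.76 kN·m.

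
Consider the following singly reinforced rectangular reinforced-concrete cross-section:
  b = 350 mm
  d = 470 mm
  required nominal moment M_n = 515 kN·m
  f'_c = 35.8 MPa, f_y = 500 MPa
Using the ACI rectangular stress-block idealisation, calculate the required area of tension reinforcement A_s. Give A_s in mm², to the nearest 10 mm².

With M_n = 0.85 f'_c a b (d − a/2), solve the quadratic for a:
a = d − √(d² − 2M_n/(0.85 f'_c b)) = 470 − √(470² − 2 × 515×10⁶/(0.85 × 35.8 × 350)) = 117.59 mm.
A_s = 0.85 f'_c a b / f_y = 0.85 × 35.8 × 117.59 × 350 / 500 = 2504.8 mm².

A_s ≈ 2500 mm²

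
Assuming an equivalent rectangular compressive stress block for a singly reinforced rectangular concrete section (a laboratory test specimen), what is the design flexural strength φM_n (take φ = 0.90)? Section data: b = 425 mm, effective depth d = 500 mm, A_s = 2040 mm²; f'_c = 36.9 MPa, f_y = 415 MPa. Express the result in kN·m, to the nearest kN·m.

φM_n ≈ 357 kN·m

T = A_s f_y = 2040 × 415 = 846600 N = 846.6 kN.
From C = T: a = T/(0.85 f'_c b) = 846600/(0.85 × 36.9 × 425) = 63.51 mm.
M_n = T(d − a/2) = 846.6 kN × (500 − 31.755) mm = 396.42 kN·m.
φM_n = 0.90 × 396.42 = 356.78 kN·m.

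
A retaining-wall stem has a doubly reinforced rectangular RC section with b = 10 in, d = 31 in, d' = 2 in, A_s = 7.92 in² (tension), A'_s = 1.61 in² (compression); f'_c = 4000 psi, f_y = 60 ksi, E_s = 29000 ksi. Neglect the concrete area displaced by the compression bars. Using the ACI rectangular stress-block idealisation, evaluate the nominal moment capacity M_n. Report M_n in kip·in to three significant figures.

Assume both steels yield.
a = (A_s − A'_s) f_y/(0.85 f'_c b) = (7.92 − 1.61) × 60/(0.85 × 4 × 10) = 11.135 in.
c = a/β₁ = 11.135/0.85 = 13.100 in; ε'_s = 0.003(c − d')/c = 0.0025 ≥ ε_y = 0.0021, so the compression steel yields.
M_n = (A_s − A'_s) f_y (d − a/2) + A'_s f_y (d − d') = 378.6 × (31 − 5.5675) + 96.6 × (31 − 2) = 9628.7 + 2801.4 = 12430.1 kip·in.

M_n ≈ 12400 kip·in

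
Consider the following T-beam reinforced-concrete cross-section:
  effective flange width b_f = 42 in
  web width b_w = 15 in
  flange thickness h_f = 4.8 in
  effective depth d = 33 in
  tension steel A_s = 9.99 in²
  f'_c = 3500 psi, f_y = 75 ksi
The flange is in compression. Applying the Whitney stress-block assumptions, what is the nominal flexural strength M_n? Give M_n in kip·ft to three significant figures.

Tension: T = A_s f_y = 9.99 × 75 = 749.25 kips.
Try a within the flange: a = T/(0.85 f'_c b_f) = 749.25/(0.85 × 3.5 × 42) = 5.996 in.
a = 5.996 > h_f = 4.8 in: the block extends into the web. Split into flange-overhang and web parts.
C_f = 0.85 f'_c (b_f − b_w) h_f = 0.85 × 3.5 × (42 − 15) × 4.8 = 385.6 kips.
Remaining web compression depth: a_w = (T − C_f)/(0.85 f'_c b_w) = (749.25 − 385.6)/(0.85 × 3.5 × 15) = 8.149 in.
M_n = C_f(d − h_f/2) + (T − C_f)(d − a_w/2) = 385.6 × (33 − 2.4) + 363.65 × (33 − 4.0745) = 11799.4 + 10518.8 = 22318.2 kip·in.
M_n = 22318.2/12 = 1859.85 kip·ft.

M_n ≈ 1860 kip·ft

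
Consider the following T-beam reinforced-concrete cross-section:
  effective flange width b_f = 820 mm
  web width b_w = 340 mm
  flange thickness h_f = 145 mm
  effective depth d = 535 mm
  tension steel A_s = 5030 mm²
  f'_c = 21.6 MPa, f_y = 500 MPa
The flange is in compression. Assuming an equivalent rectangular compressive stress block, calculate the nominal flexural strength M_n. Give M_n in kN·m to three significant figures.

M_n ≈ 1130 kN·m

Tension: T = A_s f_y = 5030 × 500 = 2515000 N.
Try a within the flange: a = T/(0.85 f'_c b_f) = 2515000/(0.85 × 21.6 × 820) = 167.05 mm.
a = 167.05 > h_f = 145 mm: the block extends into the web. Split into flange-overhang and web parts.
C_f = 0.85 f'_c (b_f − b_w) h_f = 0.85 × 21.6 × (820 − 340) × 145 = 1277856 N.
Remaining web compression depth: a_w = (T − C_f)/(0.85 f'_c b_w) = (2515000 − 1277856)/(0.85 × 21.6 × 340) = 198.18 mm.
M_n = C_f(d − h_f/2) + (T − C_f)(d − a_w/2) = 1277856 × (535 − 72.5) + 1237144 × (535 − 99.09) = 591.01 + 539.28 = 1130.29 × 10⁶ N·mm.
M_n = 1130.29 kN·m.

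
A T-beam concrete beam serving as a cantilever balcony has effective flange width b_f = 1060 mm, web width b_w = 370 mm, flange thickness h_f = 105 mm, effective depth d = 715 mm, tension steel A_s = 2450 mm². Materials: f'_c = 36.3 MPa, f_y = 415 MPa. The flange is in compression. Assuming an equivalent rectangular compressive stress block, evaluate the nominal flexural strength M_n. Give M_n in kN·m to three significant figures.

Tension: T = A_s f_y = 2450 × 415 = 1016750 N.
Try a within the flange: a = T/(0.85 f'_c b_f) = 1016750/(0.85 × 36.3 × 1060) = 31.09 mm.
Since a = 31.09 ≤ h_f = 105 mm, the stress block lies entirely in the flange; analyse as a rectangular beam of width b_f.
M_n = T(d − a/2) = 1016750 × (715 − 15.545) = 711.17 × 10⁶ N·mm.
M_n = 711.17 kN·m.

M_n ≈ 711 kN·m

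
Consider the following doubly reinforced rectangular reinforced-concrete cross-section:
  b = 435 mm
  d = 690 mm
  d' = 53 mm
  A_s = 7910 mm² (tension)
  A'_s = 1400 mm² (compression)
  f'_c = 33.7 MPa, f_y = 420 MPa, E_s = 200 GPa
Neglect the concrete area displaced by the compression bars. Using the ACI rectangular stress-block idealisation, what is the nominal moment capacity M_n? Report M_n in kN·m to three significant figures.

Assume both tension and compression steel yield.
Net tension couple steel: A_s − A'_s = 6510 mm².
a = (A_s − A'_s) f_y / (0.85 f'_c b) = 2734200/(0.85 × 33.7 × 435) = 219.43 mm.
c = a/β₁ = 219.43/0.809 = 271.24 mm; ε'_s = 0.003(c − d')/c = 0.0024 ≥ f_y/E_s = 0.0021, so compression steel does yield.
M_n = (A_s − A'_s) f_y (d − a/2) + A'_s f_y (d − d') = [2734200 × (690 − 109.715) + 588000 × (690 − 53)] × 10⁻⁶ = 1586.62 + 374.56 = 1961.18 kN·m.

M_n ≈ 1960 kN·m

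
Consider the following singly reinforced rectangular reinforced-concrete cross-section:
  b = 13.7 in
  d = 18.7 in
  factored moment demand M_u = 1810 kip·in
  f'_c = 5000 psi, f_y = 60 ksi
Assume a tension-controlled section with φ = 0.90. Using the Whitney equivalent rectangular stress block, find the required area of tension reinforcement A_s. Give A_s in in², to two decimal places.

M_n = M_u/φ = 1810/0.90 = 2011.11 kip·in.
From M_n = 0.85 f'_c a b (d − a/2):
a = d − √(d² − 2M_n/(0.85 f'_c b)) = 18.7 − √(18.7² − 2 × 2011.11/(0.85 × 5 × 13.7)) = 1.949 in.
A_s = 0.85 f'_c a b / f_y = 0.85 × 5 × 1.949 × 13.7 / 60 = 1.891 in².

A_s ≈ 1.89 in²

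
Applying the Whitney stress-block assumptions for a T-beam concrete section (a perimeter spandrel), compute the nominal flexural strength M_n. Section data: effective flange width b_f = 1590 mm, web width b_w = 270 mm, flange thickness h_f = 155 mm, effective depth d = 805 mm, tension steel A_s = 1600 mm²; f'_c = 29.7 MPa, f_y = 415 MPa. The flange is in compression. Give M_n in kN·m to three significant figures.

M_n ≈ 529 kN·m

Tension: T = A_s f_y = 1600 × 415 = 664000 N.
Try a within the flange: a = T/(0.85 f'_c b_f) = 664000/(0.85 × 29.7 × 1590) = 16.54 mm.
Since a = 16.54 ≤ h_f = 155 mm, the stress block lies entirely in the flange; analyse as a rectangular beam of width b_f.
M_n = T(d − a/2) = 664000 × (805 − 8.27) = 529.03 × 10⁶ N·mm.
M_n = 529.03 kN·m.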